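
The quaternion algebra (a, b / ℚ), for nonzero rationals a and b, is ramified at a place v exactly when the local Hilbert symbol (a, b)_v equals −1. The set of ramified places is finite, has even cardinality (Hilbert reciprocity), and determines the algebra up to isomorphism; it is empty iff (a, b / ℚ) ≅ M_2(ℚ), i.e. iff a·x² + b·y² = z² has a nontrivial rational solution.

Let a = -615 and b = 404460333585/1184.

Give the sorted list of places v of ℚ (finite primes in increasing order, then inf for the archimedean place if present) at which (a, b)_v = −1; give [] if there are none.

Mod squares: a ≡ -615, b ≡ 227140410. Check v ∈ {∞, 2, 3, 5, 7, 11, 23, 31, 37, 41}.
v=∞: -615 < 0 and 227140410 > 0  ⇒  (a,b)_∞ = +1.
v=2: v_2(a)=0, v_2(b)=-5; units ≡ 1, 5 (mod 8); ε·ε+αω+βω = 0·0+0·1+-5·0 ≡ 0  ⇒  (a,b)_2 = +1.
v=11: a=11^0·(≡1), b=11^4·(≡7) mod 11; (1|11)=+1, (7|11)=-1; (−1)^{0·4·5}·(+1)^4·(-1)^0 = +1.
v=37: a=37^0·(≡14), b=37^-1·(≡21) mod 37; (14|37)=-1, (21|37)=+1; (−1)^{0·-1·18}·(-1)^-1·(+1)^0 = -1.
v=41: a=41^1·(≡26), b=41^1·(≡40) mod 41; (26|41)=-1, (40|41)=+1; (−1)^{1·1·20}·(-1)^1·(+1)^1 = -1.
v=31: a=31^0·(≡5), b=31^1·(≡29) mod 31; (5|31)=+1, (29|31)=-1; (−1)^{0·1·15}·(+1)^1·(-1)^0 = +1.
v=7: a=7^0·(≡1), b=7^1·(≡1) mod 7; (1|7)=+1, (1|7)=+1; (−1)^{0·1·3}·(+1)^1·(+1)^0 = +1.
v=23: a=23^0·(≡6), b=23^1·(≡10) mod 23; (6|23)=+1, (10|23)=-1; (−1)^{0·1·11}·(+1)^1·(-1)^0 = +1.
v=3: a=3^1·(≡2), b=3^3·(≡1) mod 3; (2|3)=-1, (1|3)=+1; (−1)^{1·3·1}·(-1)^3·(+1)^1 = +1.
v=5: a=5^1·(≡2), b=5^1·(≡3) mod 5; (2|5)=-1, (3|5)=-1; (−1)^{1·1·2}·(-1)^1·(-1)^1 = +1.
Ram(-615, 227140410) = {37, 41}; no ℚ_37-point on the conic.

[37, 41]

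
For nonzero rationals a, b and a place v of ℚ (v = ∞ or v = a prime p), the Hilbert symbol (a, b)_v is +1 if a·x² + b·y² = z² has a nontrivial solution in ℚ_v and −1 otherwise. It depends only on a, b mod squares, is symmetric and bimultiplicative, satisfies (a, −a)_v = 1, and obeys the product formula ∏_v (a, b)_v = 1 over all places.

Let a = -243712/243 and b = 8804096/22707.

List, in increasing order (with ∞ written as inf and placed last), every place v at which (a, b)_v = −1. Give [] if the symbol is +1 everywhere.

(a, b) ≡ (-714, 357) mod (ℚ^×)²; places V = {2, 3, 7, 17, 29, ∞}.
(a,b)_∞: sgn(-714)=−, sgn(357)=+, so +1.
(a,b)_2: α=11, β=8; u≡3, v≡5 (mod 8); ε(u)ε(v)=1·0, αω(v)=11·1, βω(u)=8·1; sum ≡ 1  ⇒  -1.
(a,b)_29: α=0, u≡3; β=-2, v≡7 (mod 29); (3|29)=-1, (7|29)=+1; sign (−1)^0·-1^-2·+1^0 = +1.
(a,b)_17: α=1, u≡16; β=3, v≡2 (mod 17); (16|17)=+1, (2|17)=+1; sign (−1)^0·+1^3·+1^1 = +1.
(a,b)_7: α=1, u≡6; β=1, v≡4 (mod 7); (6|7)=-1, (4|7)=+1; sign (−1)^1·-1^1·+1^1 = +1.
(a,b)_3: α=-5, u≡2; β=-3, v≡2 (mod 3); (2|3)=-1, (2|3)=-1; sign (−1)^1·-1^-3·-1^-5 = -1.
(-714, 357 / ℚ) ramifies at {2, 3}: a division algebra.

[2, 3]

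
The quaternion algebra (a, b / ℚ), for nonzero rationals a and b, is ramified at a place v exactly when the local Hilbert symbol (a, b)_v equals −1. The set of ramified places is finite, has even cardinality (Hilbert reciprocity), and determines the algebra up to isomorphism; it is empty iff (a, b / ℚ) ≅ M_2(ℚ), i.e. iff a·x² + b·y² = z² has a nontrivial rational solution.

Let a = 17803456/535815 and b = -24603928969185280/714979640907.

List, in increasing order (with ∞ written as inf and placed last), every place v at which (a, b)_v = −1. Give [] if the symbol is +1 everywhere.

[2, 3]

Mod squares: a ≡ 285, b ≡ -390. Check v ∈ {∞, 2, 3, 5, 7, 11, 13, 17, 19, 41}.
v=13: a=13^0·(≡3), b=13^1·(≡3) mod 13; (3|13)=+1, (3|13)=+1; (−1)^{0·1·6}·(+1)^1·(+1)^0 = +1.
v=∞: 285 > 0 and -390 < 0  ⇒  (a,b)_∞ = +1.
v=2: v_2(a)=6, v_2(b)=11; units ≡ 5, 5 (mod 8); ε·ε+αω+βω = 0·0+6·1+11·1 ≡ 1  ⇒  (a,b)_2 = -1.
v=3: a=3^-7·(≡2), b=3^-11·(≡2) mod 3; (2|3)=-1, (2|3)=-1; (−1)^{-7·-11·1}·(-1)^-11·(-1)^-7 = -1.
v=5: a=5^-1·(≡2), b=5^1·(≡2) mod 5; (2|5)=-1, (2|5)=-1; (−1)^{-1·1·2}·(-1)^1·(-1)^-1 = +1.
v=17: a=17^0·(≡4), b=17^2·(≡13) mod 17; (4|17)=+1, (13|17)=+1; (−1)^{0·2·8}·(+1)^2·(+1)^0 = +1.
v=19: a=19^1·(≡14), b=19^2·(≡11) mod 19; (14|19)=-1, (11|19)=+1; (−1)^{1·2·9}·(-1)^2·(+1)^1 = +1.
v=11: a=11^4·(≡10), b=11^6·(≡8) mod 11; (10|11)=-1, (8|11)=-1; (−1)^{4·6·5}·(-1)^6·(-1)^4 = +1.
v=41: a=41^0·(≡4), b=41^-2·(≡40) mod 41; (4|41)=+1, (40|41)=+1; (−1)^{0·-2·20}·(+1)^-2·(+1)^0 = +1.
v=7: a=7^-2·(≡6), b=7^-4·(≡4) mod 7; (6|7)=-1, (4|7)=+1; (−1)^{-2·-4·3}·(-1)^-4·(+1)^-2 = +1.
Ram(285, -390) = {2, 3}; no ℚ_2-point on the conic.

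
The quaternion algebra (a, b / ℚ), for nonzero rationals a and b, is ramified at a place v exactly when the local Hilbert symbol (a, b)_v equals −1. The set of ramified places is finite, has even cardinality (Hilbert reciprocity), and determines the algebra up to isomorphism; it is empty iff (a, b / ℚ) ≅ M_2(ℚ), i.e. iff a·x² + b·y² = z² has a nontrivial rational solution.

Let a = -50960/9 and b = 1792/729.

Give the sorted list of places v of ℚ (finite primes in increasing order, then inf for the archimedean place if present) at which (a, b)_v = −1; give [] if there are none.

[2, 5, 7, 13]

Mod squares: a ≡ -65, b ≡ 7. Check v ∈ {∞, 2, 3, 5, 7, 13}.
v=2: v_2(a)=4, v_2(b)=8; units ≡ 7, 7 (mod 8); ε·ε+αω+βω = 1·1+4·0+8·0 ≡ 1  ⇒  (a,b)_2 = -1.
v=7: a=7^2·(≡5), b=7^1·(≡4) mod 7; (5|7)=-1, (4|7)=+1; (−1)^{2·1·3}·(-1)^1·(+1)^2 = -1.
v=13: a=13^1·(≡5), b=13^0·(≡11) mod 13; (5|13)=-1, (11|13)=-1; (−1)^{1·0·6}·(-1)^0·(-1)^1 = -1.
v=∞: -65 < 0 and 7 > 0  ⇒  (a,b)_∞ = +1.
v=5: a=5^1·(≡2), b=5^0·(≡3) mod 5; (2|5)=-1, (3|5)=-1; (−1)^{1·0·2}·(-1)^0·(-1)^1 = -1.
v=3: a=3^-2·(≡1), b=3^-6·(≡1) mod 3; (1|3)=+1, (1|3)=+1; (−1)^{-2·-6·1}·(+1)^-6·(+1)^-2 = +1.
|Ram(-65, 7)| = 4, even; anisotropic at {2, 5, 7, 13}.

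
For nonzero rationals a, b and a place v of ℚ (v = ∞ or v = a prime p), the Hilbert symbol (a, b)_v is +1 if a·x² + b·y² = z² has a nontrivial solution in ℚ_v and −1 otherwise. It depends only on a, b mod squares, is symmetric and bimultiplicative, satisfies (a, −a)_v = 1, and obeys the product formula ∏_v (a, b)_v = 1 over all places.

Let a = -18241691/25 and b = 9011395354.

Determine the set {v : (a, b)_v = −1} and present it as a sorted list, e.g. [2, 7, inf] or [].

(a, b) ≡ (-299, 874) mod (ℚ^×)²; places V = {2, 5, 13, 19, 23, ∞}.
(a,b)_2: α=0, β=1; u≡5, v≡5 (mod 8); ε(u)ε(v)=0·0, αω(v)=0·1, βω(u)=1·1; sum ≡ 1  ⇒  -1.
(a,b)_5: α=-2, u≡4; β=0, v≡4 (mod 5); (4|5)=+1, (4|5)=+1; sign (−1)^0·+1^0·+1^-2 = +1.
(a,b)_∞: sgn(-299)=−, sgn(874)=+, so +1.
(a,b)_13: α=3, u≡9; β=4, v≡4 (mod 13); (9|13)=+1, (4|13)=+1; sign (−1)^0·+1^4·+1^3 = +1.
(a,b)_23: α=1, u≡19; β=1, v≡19 (mod 23); (19|23)=-1, (19|23)=-1; sign (−1)^1·-1^1·-1^1 = -1.
(a,b)_19: α=2, u≡11; β=3, v≡13 (mod 19); (11|19)=+1, (13|19)=-1; sign (−1)^0·+1^3·-1^2 = +1.
(-299, 874 / ℚ) ramifies at {2, 23}: a division algebra.

[2, 23]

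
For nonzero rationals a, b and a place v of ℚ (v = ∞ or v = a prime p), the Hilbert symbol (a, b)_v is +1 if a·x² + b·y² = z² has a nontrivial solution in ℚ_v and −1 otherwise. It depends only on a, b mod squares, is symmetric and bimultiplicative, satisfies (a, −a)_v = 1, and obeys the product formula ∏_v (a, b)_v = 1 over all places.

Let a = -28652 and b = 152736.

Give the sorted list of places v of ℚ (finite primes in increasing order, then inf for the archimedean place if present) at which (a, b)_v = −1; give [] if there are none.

Mod squares: a ≡ -7163, b ≡ 9546. Check v ∈ {∞, 2, 3, 13, 19, 29, 37, 43}.
v=2: v_2(a)=2, v_2(b)=5; units ≡ 5, 5 (mod 8); ε·ε+αω+βω = 0·0+2·1+5·1 ≡ 1  ⇒  (a,b)_2 = -1.
v=43: a=43^0·(≡29), b=43^1·(≡26) mod 43; (29|43)=-1, (26|43)=-1; (−1)^{0·1·21}·(-1)^1·(-1)^0 = -1.
v=13: a=13^1·(≡6), b=13^0·(≡12) mod 13; (6|13)=-1, (12|13)=+1; (−1)^{1·0·6}·(-1)^0·(+1)^1 = +1.
v=37: a=37^0·(≡23), b=37^1·(≡21) mod 37; (23|37)=-1, (21|37)=+1; (−1)^{0·1·18}·(-1)^1·(+1)^0 = -1.
v=3: a=3^0·(≡1), b=3^1·(≡2) mod 3; (1|3)=+1, (2|3)=-1; (−1)^{0·1·1}·(+1)^1·(-1)^0 = +1.
v=∞: -7163 < 0 and 9546 > 0  ⇒  (a,b)_∞ = +1.
v=29: a=29^1·(≡27), b=29^0·(≡22) mod 29; (27|29)=-1, (22|29)=+1; (−1)^{1·0·14}·(-1)^0·(+1)^1 = +1.
v=19: a=19^1·(≡12), b=19^0·(≡14) mod 19; (12|19)=-1, (14|19)=-1; (−1)^{1·0·9}·(-1)^0·(-1)^1 = -1.
|Ram(-7163, 9546)| = 4, even; anisotropic at {2, 19, 37, 43}.

[2, 19, 37, 43]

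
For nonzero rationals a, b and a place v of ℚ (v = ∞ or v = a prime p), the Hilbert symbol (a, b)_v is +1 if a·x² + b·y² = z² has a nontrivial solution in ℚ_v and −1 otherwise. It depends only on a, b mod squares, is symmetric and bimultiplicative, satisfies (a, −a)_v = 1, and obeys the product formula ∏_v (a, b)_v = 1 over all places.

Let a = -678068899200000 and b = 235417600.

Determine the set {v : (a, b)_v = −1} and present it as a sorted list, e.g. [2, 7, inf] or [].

[11, 19]

(a, b) ≡ (-55, 19) mod (ℚ^×)²; places V = {2, 3, 5, 7, 11, 19, ∞}.
(a,b)_∞: sgn(-55)=−, sgn(19)=+, so +1.
(a,b)_5: α=5, u≡1; β=2, v≡4 (mod 5); (1|5)=+1, (4|5)=+1; sign (−1)^0·+1^2·+1^5 = +1.
(a,b)_2: α=10, β=12; u≡1, v≡3 (mod 8); ε(u)ε(v)=0·1, αω(v)=10·1, βω(u)=12·0; sum ≡ 0  ⇒  +1.
(a,b)_7: α=2, u≡1; β=0, v≡5 (mod 7); (1|7)=+1, (5|7)=-1; sign (−1)^0·+1^0·-1^2 = +1.
(a,b)_11: α=3, u≡2; β=2, v≡8 (mod 11); (2|11)=-1, (8|11)=-1; sign (−1)^0·-1^2·-1^3 = -1.
(a,b)_3: α=2, u≡2; β=0, v≡1 (mod 3); (2|3)=-1, (1|3)=+1; sign (−1)^0·-1^0·+1^2 = +1.
(a,b)_19: α=2, u≡15; β=1, v≡6 (mod 19); (15|19)=-1, (6|19)=+1; sign (−1)^0·-1^1·+1^2 = -1.
Ram(-55, 19) = {11, 19}; no ℚ_11-point on the conic.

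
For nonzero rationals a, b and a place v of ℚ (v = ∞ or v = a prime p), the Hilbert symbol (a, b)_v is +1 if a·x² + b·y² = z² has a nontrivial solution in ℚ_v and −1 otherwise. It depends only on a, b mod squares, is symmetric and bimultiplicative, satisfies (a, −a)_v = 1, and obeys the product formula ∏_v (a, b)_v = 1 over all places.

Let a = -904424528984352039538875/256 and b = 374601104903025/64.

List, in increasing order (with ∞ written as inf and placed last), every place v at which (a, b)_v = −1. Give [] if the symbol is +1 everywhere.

[7, 11, 19, 31]

(a, b) ≡ (-155155, 1729) mod (ℚ^×)²; places V = {2, 3, 5, 7, 11, 13, 19, 31, ∞}.
(a,b)_13: α=5, u≡10; β=3, v≡12 (mod 13); (10|13)=+1, (12|13)=+1; sign (−1)^0·+1^3·+1^5 = +1.
(a,b)_3: α=4, u≡2; β=2, v≡1 (mod 3); (2|3)=-1, (1|3)=+1; sign (−1)^0·-1^2·+1^4 = +1.
(a,b)_7: α=5, u≡4; β=3, v≡1 (mod 7); (4|7)=+1, (1|7)=+1; sign (−1)^1·+1^3·+1^5 = -1.
(a,b)_11: α=3, u≡10; β=2, v≡7 (mod 11); (10|11)=-1, (7|11)=-1; sign (−1)^0·-1^2·-1^3 = -1.
(a,b)_19: α=2, u≡8; β=1, v≡3 (mod 19); (8|19)=-1, (3|19)=-1; sign (−1)^0·-1^1·-1^2 = -1.
(a,b)_2: α=-8, β=-6; u≡5, v≡1 (mod 8); ε(u)ε(v)=0·0, αω(v)=-8·0, βω(u)=-6·1; sum ≡ 0  ⇒  +1.
(a,b)_5: α=3, u≡4; β=2, v≡4 (mod 5); (4|5)=+1, (4|5)=+1; sign (−1)^0·+1^2·+1^3 = +1.
(a,b)_31: α=3, u≡29; β=2, v≡26 (mod 31); (29|31)=-1, (26|31)=-1; sign (−1)^0·-1^2·-1^3 = -1.
(a,b)_∞: sgn(-155155)=−, sgn(1729)=+, so +1.
|Ram(-155155, 1729)| = 4, even; anisotropic at {7, 11, 19, 31}.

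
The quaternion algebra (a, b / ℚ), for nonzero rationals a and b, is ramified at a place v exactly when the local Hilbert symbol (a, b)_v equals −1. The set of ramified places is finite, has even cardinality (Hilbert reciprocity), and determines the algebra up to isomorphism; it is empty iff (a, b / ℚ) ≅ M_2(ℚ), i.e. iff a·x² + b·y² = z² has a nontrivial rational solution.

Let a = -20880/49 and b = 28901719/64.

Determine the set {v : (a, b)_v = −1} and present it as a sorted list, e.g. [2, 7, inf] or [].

Mod squares: a ≡ -145, b ≡ 319. Check v ∈ {∞, 2, 3, 5, 7, 11, 29, 43}.
v=43: a=43^0·(≡3), b=43^2·(≡42) mod 43; (3|43)=-1, (42|43)=-1; (−1)^{0·2·21}·(-1)^2·(-1)^0 = +1.
v=7: a=7^-2·(≡1), b=7^2·(≡4) mod 7; (1|7)=+1, (4|7)=+1; (−1)^{-2·2·3}·(+1)^2·(+1)^-2 = +1.
v=11: a=11^0·(≡4), b=11^1·(≡10) mod 11; (4|11)=+1, (10|11)=-1; (−1)^{0·1·5}·(+1)^1·(-1)^0 = +1.
v=2: v_2(a)=4, v_2(b)=-6; units ≡ 7, 7 (mod 8); ε·ε+αω+βω = 1·1+4·0+-6·0 ≡ 1  ⇒  (a,b)_2 = -1.
v=3: a=3^2·(≡2), b=3^0·(≡1) mod 3; (2|3)=-1, (1|3)=+1; (−1)^{2·0·1}·(-1)^0·(+1)^2 = +1.
v=29: a=29^1·(≡22), b=29^1·(≡14) mod 29; (22|29)=+1, (14|29)=-1; (−1)^{1·1·14}·(+1)^1·(-1)^1 = -1.
v=5: a=5^1·(≡1), b=5^0·(≡1) mod 5; (1|5)=+1, (1|5)=+1; (−1)^{1·0·2}·(+1)^0·(+1)^1 = +1.
v=∞: -145 < 0 and 319 > 0  ⇒  (a,b)_∞ = +1.
|Ram(-145, 319)| = 2, even; anisotropic at {2, 29}.

[2, 29]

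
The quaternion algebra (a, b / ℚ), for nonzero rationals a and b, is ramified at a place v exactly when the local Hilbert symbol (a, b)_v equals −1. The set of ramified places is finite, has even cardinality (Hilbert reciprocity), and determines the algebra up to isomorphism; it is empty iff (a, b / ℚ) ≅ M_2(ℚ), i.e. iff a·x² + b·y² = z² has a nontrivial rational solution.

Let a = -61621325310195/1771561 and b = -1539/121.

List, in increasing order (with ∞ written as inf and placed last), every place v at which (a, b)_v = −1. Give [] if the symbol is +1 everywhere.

(a, b) ≡ (-6555, -19) mod (ℚ^×)²; places V = {2, 3, 5, 7, 11, 19, 23, ∞}.
(a,b)_∞: sgn(-6555)=−, sgn(-19)=−, so -1.
(a,b)_2: α=0, β=0; u≡5, v≡5 (mod 8); ε(u)ε(v)=0·0, αω(v)=0·1, βω(u)=0·1; sum ≡ 0  ⇒  +1.
(a,b)_7: α=2, u≡2; β=0, v≡4 (mod 7); (2|7)=+1, (4|7)=+1; sign (−1)^0·+1^0·+1^2 = +1.
(a,b)_11: α=-6, u≡9; β=-2, v≡1 (mod 11); (9|11)=+1, (1|11)=+1; sign (−1)^0·+1^-2·+1^-6 = +1.
(a,b)_19: α=3, u≡17; β=1, v≡2 (mod 19); (17|19)=+1, (2|19)=-1; sign (−1)^1·+1^1·-1^3 = +1.
(a,b)_5: α=1, u≡1; β=0, v≡1 (mod 5); (1|5)=+1, (1|5)=+1; sign (−1)^0·+1^0·+1^1 = +1.
(a,b)_23: α=1, u≡17; β=0, v≡8 (mod 23); (17|23)=-1, (8|23)=+1; sign (−1)^0·-1^0·+1^1 = +1.
(a,b)_3: α=13, u≡2; β=4, v≡2 (mod 3); (2|3)=-1, (2|3)=-1; sign (−1)^0·-1^4·-1^13 = -1.
|Ram(-6555, -19)| = 2, even; anisotropic at {3, ∞}.

[3, inf]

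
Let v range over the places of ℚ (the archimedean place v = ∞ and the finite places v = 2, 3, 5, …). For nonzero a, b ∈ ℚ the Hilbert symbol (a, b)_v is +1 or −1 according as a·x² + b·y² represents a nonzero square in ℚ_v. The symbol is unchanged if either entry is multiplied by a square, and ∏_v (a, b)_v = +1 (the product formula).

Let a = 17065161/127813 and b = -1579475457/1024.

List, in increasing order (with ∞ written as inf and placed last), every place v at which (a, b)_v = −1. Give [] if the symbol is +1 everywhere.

[17, 19]

Mod squares: a ≡ 133, b ≡ -17. Check v ∈ {∞, 2, 3, 7, 17, 19, 31}.
v=3: a=3^10·(≡1), b=3^8·(≡1) mod 3; (1|3)=+1, (1|3)=+1; (−1)^{10·8·1}·(+1)^8·(+1)^10 = +1.
v=31: a=31^-2·(≡14), b=31^0·(≡25) mod 31; (14|31)=+1, (25|31)=+1; (−1)^{-2·0·15}·(+1)^0·(+1)^-2 = +1.
v=∞: 133 > 0 and -17 < 0  ⇒  (a,b)_∞ = +1.
v=7: a=7^-1·(≡5), b=7^2·(≡1) mod 7; (5|7)=-1, (1|7)=+1; (−1)^{-1·2·3}·(-1)^2·(+1)^-1 = +1.
v=2: v_2(a)=0, v_2(b)=-10; units ≡ 5, 7 (mod 8); ε·ε+αω+βω = 0·1+0·0+-10·1 ≡ 0  ⇒  (a,b)_2 = +1.
v=17: a=17^2·(≡6), b=17^3·(≡8) mod 17; (6|17)=-1, (8|17)=+1; (−1)^{2·3·8}·(-1)^3·(+1)^2 = -1.
v=19: a=19^-1·(≡7), b=19^0·(≡2) mod 19; (7|19)=+1, (2|19)=-1; (−1)^{-1·0·9}·(+1)^0·(-1)^-1 = -1.
|Ram(133, -17)| = 2, even; anisotropic at {17, 19}.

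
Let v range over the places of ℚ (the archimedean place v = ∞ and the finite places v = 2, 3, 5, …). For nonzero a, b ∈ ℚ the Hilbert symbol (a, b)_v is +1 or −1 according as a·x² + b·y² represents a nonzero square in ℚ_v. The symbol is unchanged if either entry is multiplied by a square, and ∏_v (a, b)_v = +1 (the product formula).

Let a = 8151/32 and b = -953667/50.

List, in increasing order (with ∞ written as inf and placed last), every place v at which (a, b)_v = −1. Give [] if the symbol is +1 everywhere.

Mod squares: a ≡ 16302, b ≡ -1254. Check v ∈ {∞, 2, 3, 5, 11, 13, 19}.
v=11: a=11^1·(≡7), b=11^1·(≡10) mod 11; (7|11)=-1, (10|11)=-1; (−1)^{1·1·5}·(-1)^1·(-1)^1 = -1.
v=5: a=5^0·(≡3), b=5^-2·(≡4) mod 5; (3|5)=-1, (4|5)=+1; (−1)^{0·-2·2}·(-1)^-2·(+1)^0 = +1.
v=3: a=3^1·(≡1), b=3^3·(≡2) mod 3; (1|3)=+1, (2|3)=-1; (−1)^{1·3·1}·(+1)^3·(-1)^1 = +1.
v=13: a=13^1·(≡7), b=13^2·(≡7) mod 13; (7|13)=-1, (7|13)=-1; (−1)^{1·2·6}·(-1)^2·(-1)^1 = -1.
v=∞: 16302 > 0 and -1254 < 0  ⇒  (a,b)_∞ = +1.
v=2: v_2(a)=-5, v_2(b)=-1; units ≡ 7, 5 (mod 8); ε·ε+αω+βω = 1·0+-5·1+-1·0 ≡ 1  ⇒  (a,b)_2 = -1.
v=19: a=19^1·(≡14), b=19^1·(≡2) mod 19; (14|19)=-1, (2|19)=-1; (−1)^{1·1·9}·(-1)^1·(-1)^1 = -1.
Ram(16302, -1254) = {2, 11, 13, 19}; no ℚ_2-point on the conic.

[2, 11, 13, 19]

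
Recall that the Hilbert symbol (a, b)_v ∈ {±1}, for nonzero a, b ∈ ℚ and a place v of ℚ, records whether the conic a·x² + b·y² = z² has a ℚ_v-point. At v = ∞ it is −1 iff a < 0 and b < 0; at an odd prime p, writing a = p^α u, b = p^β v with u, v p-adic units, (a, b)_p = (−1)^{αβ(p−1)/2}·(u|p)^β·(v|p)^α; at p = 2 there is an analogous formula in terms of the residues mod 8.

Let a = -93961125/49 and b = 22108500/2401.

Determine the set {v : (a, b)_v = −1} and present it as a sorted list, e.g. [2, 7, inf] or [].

Mod squares: a ≡ -5, b ≡ 85. Check v ∈ {∞, 2, 3, 5, 7, 17}.
v=7: a=7^-2·(≡1), b=7^-4·(≡1) mod 7; (1|7)=+1, (1|7)=+1; (−1)^{-2·-4·3}·(+1)^-4·(+1)^-2 = +1.
v=17: a=17^4·(≡10), b=17^3·(≡3) mod 17; (10|17)=-1, (3|17)=-1; (−1)^{4·3·8}·(-1)^3·(-1)^4 = -1.
v=2: v_2(a)=0, v_2(b)=2; units ≡ 3, 5 (mod 8); ε·ε+αω+βω = 1·0+0·1+2·1 ≡ 0  ⇒  (a,b)_2 = +1.
v=5: a=5^3·(≡4), b=5^3·(≡3) mod 5; (4|5)=+1, (3|5)=-1; (−1)^{3·3·2}·(+1)^3·(-1)^3 = -1.
v=∞: -5 < 0 and 85 > 0  ⇒  (a,b)_∞ = +1.
v=3: a=3^2·(≡1), b=3^2·(≡1) mod 3; (1|3)=+1, (1|3)=+1; (−1)^{2·2·1}·(+1)^2·(+1)^2 = +1.
|Ram(-5, 85)| = 2, even; anisotropic at {5, 17}.

[5, 17]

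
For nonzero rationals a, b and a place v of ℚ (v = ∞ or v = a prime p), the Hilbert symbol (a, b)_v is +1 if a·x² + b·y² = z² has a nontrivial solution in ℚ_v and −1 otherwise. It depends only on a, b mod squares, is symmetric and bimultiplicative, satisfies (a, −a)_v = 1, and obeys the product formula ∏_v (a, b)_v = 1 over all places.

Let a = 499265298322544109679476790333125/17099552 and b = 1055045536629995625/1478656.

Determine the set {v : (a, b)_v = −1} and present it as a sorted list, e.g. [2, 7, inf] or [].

(a, b) ≡ (52026, 25246617) mod (ℚ^×)²; places V = {2, 3, 5, 11, 13, 17, 19, 23, 29, 31, 37, 43, ∞}.
(a,b)_3: α=1, u≡2; β=1, v≡2 (mod 3); (2|3)=-1, (2|3)=-1; sign (−1)^1·-1^1·-1^1 = -1.
(a,b)_43: α=-2, u≡28; β=0, v≡42 (mod 43); (28|43)=-1, (42|43)=-1; sign (−1)^0·-1^0·-1^-2 = +1.
(a,b)_13: α=3, u≡2; β=2, v≡2 (mod 13); (2|13)=-1, (2|13)=-1; sign (−1)^0·-1^2·-1^3 = -1.
(a,b)_5: α=4, u≡4; β=4, v≡3 (mod 5); (4|5)=+1, (3|5)=-1; sign (−1)^0·+1^4·-1^4 = +1.
(a,b)_17: α=-2, u≡10; β=2, v≡16 (mod 17); (10|17)=-1, (16|17)=+1; sign (−1)^0·-1^2·+1^-2 = +1.
(a,b)_11: α=2, u≡8; β=1, v≡10 (mod 11); (8|11)=-1, (10|11)=-1; sign (−1)^0·-1^1·-1^2 = -1.
(a,b)_23: α=3, u≡3; β=1, v≡3 (mod 23); (3|23)=+1, (3|23)=+1; sign (−1)^1·+1^1·+1^3 = -1.
(a,b)_2: α=-5, β=-12; u≡5, v≡1 (mod 8); ε(u)ε(v)=0·0, αω(v)=-5·0, βω(u)=-12·1; sum ≡ 0  ⇒  +1.
(a,b)_19: α=0, u≡4; β=-2, v≡7 (mod 19); (4|19)=+1, (7|19)=+1; sign (−1)^0·+1^-2·+1^0 = +1.
(a,b)_∞: sgn(52026)=+, sgn(25246617)=+, so +1.
(a,b)_29: α=3, u≡28; β=1, v≡1 (mod 29); (28|29)=+1, (1|29)=+1; sign (−1)^0·+1^1·+1^3 = +1.
(a,b)_31: α=2, u≡18; β=1, v≡30 (mod 31); (18|31)=+1, (30|31)=-1; sign (−1)^0·+1^1·-1^2 = +1.
(a,b)_37: α=8, u≡26; β=3, v≡8 (mod 37); (26|37)=+1, (8|37)=-1; sign (−1)^0·+1^3·-1^8 = +1.
Ram(52026, 25246617) = {3, 11, 13, 23}; no ℚ_3-point on the conic.

[3, 11, 13, 23]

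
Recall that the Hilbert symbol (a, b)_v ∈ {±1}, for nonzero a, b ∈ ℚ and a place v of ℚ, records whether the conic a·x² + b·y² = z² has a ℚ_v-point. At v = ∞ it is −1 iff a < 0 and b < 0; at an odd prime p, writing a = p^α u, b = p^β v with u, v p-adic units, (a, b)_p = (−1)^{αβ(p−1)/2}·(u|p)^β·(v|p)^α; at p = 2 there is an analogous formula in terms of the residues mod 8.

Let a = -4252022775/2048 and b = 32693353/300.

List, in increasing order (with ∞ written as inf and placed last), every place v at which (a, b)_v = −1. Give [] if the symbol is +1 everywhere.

(a, b) ≡ (-771342, 6699) mod (ℚ^×)²; places V = {2, 3, 5, 7, 11, 13, 29, 31, ∞}.
(a,b)_7: α=2, u≡2; β=1, v≡5 (mod 7); (2|7)=+1, (5|7)=-1; sign (−1)^0·+1^1·-1^2 = +1.
(a,b)_∞: sgn(-771342)=−, sgn(6699)=+, so +1.
(a,b)_31: α=1, u≡24; β=0, v≡27 (mod 31); (24|31)=-1, (27|31)=-1; sign (−1)^0·-1^0·-1^1 = -1.
(a,b)_29: α=1, u≡13; β=1, v≡4 (mod 29); (13|29)=+1, (4|29)=+1; sign (−1)^0·+1^1·+1^1 = +1.
(a,b)_13: α=1, u≡11; β=0, v≡4 (mod 13); (11|13)=-1, (4|13)=+1; sign (−1)^0·-1^0·+1^1 = +1.
(a,b)_5: α=2, u≡3; β=-2, v≡4 (mod 5); (3|5)=-1, (4|5)=+1; sign (−1)^0·-1^-2·+1^2 = +1.
(a,b)_11: α=1, u≡5; β=5, v≡9 (mod 11); (5|11)=+1, (9|11)=+1; sign (−1)^1·+1^5·+1^1 = -1.
(a,b)_3: α=3, u≡1; β=-1, v≡1 (mod 3); (1|3)=+1, (1|3)=+1; sign (−1)^1·+1^-1·+1^3 = -1.
(a,b)_2: α=-11, β=-2; u≡1, v≡3 (mod 8); ε(u)ε(v)=0·1, αω(v)=-11·1, βω(u)=-2·0; sum ≡ 1  ⇒  -1.
Ram(-771342, 6699) = {2, 3, 11, 31}; no ℚ_2-point on the conic.

[2, 3, 11, 31]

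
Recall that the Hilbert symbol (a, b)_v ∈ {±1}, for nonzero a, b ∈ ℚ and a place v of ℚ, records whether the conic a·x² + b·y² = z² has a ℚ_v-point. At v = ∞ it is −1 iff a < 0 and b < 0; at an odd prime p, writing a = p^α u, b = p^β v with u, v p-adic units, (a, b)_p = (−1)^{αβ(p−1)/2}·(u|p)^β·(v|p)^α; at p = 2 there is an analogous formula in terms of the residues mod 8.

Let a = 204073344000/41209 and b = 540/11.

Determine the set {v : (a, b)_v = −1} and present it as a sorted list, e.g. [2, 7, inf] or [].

[]

Mod squares: a ≡ 15, b ≡ 165. Check v ∈ {∞, 2, 3, 5, 7, 11, 29}.
v=11: a=11^0·(≡3), b=11^-1·(≡1) mod 11; (3|11)=+1, (1|11)=+1; (−1)^{0·-1·5}·(+1)^-1·(+1)^0 = +1.
v=∞: 15 > 0 and 165 > 0  ⇒  (a,b)_∞ = +1.
v=2: v_2(a)=10, v_2(b)=2; units ≡ 7, 5 (mod 8); ε·ε+αω+βω = 1·0+10·1+2·0 ≡ 0  ⇒  (a,b)_2 = +1.
v=7: a=7^-2·(≡1), b=7^0·(≡2) mod 7; (1|7)=+1, (2|7)=+1; (−1)^{-2·0·3}·(+1)^0·(+1)^-2 = +1.
v=3: a=3^13·(≡2), b=3^3·(≡1) mod 3; (2|3)=-1, (1|3)=+1; (−1)^{13·3·1}·(-1)^3·(+1)^13 = +1.
v=5: a=5^3·(≡3), b=5^1·(≡3) mod 5; (3|5)=-1, (3|5)=-1; (−1)^{3·1·2}·(-1)^1·(-1)^3 = +1.
v=29: a=29^-2·(≡3), b=29^0·(≡28) mod 29; (3|29)=-1, (28|29)=+1; (−1)^{-2·0·14}·(-1)^0·(+1)^-2 = +1.
Every local symbol is +1, so the conic 15·x² + 165·y² = z² has ℚ_v-points for all v and hence a ℚ-point; (a, b / ℚ) ≅ M_2(ℚ).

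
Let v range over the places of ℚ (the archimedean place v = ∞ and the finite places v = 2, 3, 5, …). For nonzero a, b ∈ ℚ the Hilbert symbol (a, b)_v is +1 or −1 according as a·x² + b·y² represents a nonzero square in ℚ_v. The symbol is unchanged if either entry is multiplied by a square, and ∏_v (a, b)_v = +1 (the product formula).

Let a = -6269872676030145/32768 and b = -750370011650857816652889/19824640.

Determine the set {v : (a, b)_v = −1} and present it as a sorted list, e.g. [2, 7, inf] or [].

(a, b) ≡ (-290, -2328410) mod (ℚ^×)²; places V = {2, 3, 5, 7, 11, 13, 29, 31, 37, ∞}.
(a,b)_7: α=4, u≡1; β=7, v≡5 (mod 7); (1|7)=+1, (5|7)=-1; sign (−1)^0·+1^7·-1^4 = +1.
(a,b)_3: α=4, u≡1; β=6, v≡1 (mod 3); (1|3)=+1, (1|3)=+1; sign (−1)^0·+1^6·+1^4 = +1.
(a,b)_2: α=-15, β=-15; u≡7, v≡3 (mod 8); ε(u)ε(v)=1·1, αω(v)=-15·1, βω(u)=-15·0; sum ≡ 0  ⇒  +1.
(a,b)_37: α=2, u≡22; β=3, v≡7 (mod 37); (22|37)=-1, (7|37)=+1; sign (−1)^0·-1^3·+1^2 = -1.
(a,b)_13: α=2, u≡1; β=4, v≡2 (mod 13); (1|13)=+1, (2|13)=-1; sign (−1)^0·+1^4·-1^2 = +1.
(a,b)_29: α=1, u≡17; β=1, v≡14 (mod 29); (17|29)=-1, (14|29)=-1; sign (−1)^0·-1^1·-1^1 = +1.
(a,b)_5: α=1, u≡2; β=-1, v≡2 (mod 5); (2|5)=-1, (2|5)=-1; sign (−1)^0·-1^-1·-1^1 = +1.
(a,b)_31: α=2, u≡14; β=3, v≡29 (mod 31); (14|31)=+1, (29|31)=-1; sign (−1)^0·+1^3·-1^2 = +1.
(a,b)_11: α=0, u≡6; β=-2, v≡3 (mod 11); (6|11)=-1, (3|11)=+1; sign (−1)^0·-1^-2·+1^0 = +1.
(a,b)_∞: sgn(-290)=−, sgn(-2328410)=−, so -1.
(-290, -2328410 / ℚ) ramifies at {37, ∞}: a division algebra.

[37, inf]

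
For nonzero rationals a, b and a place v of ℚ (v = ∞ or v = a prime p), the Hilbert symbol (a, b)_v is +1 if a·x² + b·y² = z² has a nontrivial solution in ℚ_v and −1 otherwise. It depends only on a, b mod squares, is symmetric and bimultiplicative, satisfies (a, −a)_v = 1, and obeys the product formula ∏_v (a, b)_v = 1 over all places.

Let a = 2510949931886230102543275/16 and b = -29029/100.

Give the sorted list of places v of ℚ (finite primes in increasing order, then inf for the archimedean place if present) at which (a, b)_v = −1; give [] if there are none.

[2, 11, 13, 17, 19, 29]

(a, b) ≡ (3336647171, -29029) mod (ℚ^×)²; places V = {2, 3, 5, 7, 11, 13, 17, 19, 29, 47, 53, ∞}.
(a,b)_∞: sgn(3336647171)=+, sgn(-29029)=−, so +1.
(a,b)_7: α=4, u≡2; β=1, v≡2 (mod 7); (2|7)=+1, (2|7)=+1; sign (−1)^0·+1^1·+1^4 = +1.
(a,b)_11: α=3, u≡1; β=1, v≡1 (mod 11); (1|11)=+1, (1|11)=+1; sign (−1)^1·+1^1·+1^3 = -1.
(a,b)_29: α=3, u≡25; β=1, v≡10 (mod 29); (25|29)=+1, (10|29)=-1; sign (−1)^0·+1^1·-1^3 = -1.
(a,b)_19: α=1, u≡18; β=0, v≡12 (mod 19); (18|19)=-1, (12|19)=-1; sign (−1)^0·-1^0·-1^1 = -1.
(a,b)_17: α=1, u≡4; β=0, v≡5 (mod 17); (4|17)=+1, (5|17)=-1; sign (−1)^0·+1^0·-1^1 = -1.
(a,b)_3: α=6, u≡2; β=0, v≡2 (mod 3); (2|3)=-1, (2|3)=-1; sign (−1)^0·-1^0·-1^6 = +1.
(a,b)_5: α=2, u≡1; β=-2, v≡4 (mod 5); (1|5)=+1, (4|5)=+1; sign (−1)^0·+1^-2·+1^2 = +1.
(a,b)_2: α=-4, β=-2; u≡3, v≡3 (mod 8); ε(u)ε(v)=1·1, αω(v)=-4·1, βω(u)=-2·1; sum ≡ 1  ⇒  -1.
(a,b)_47: α=1, u≡28; β=0, v≡42 (mod 47); (28|47)=+1, (42|47)=+1; sign (−1)^0·+1^0·+1^1 = +1.
(a,b)_13: α=3, u≡6; β=1, v≡9 (mod 13); (6|13)=-1, (9|13)=+1; sign (−1)^0·-1^1·+1^3 = -1.
(a,b)_53: α=1, u≡5; β=0, v≡24 (mod 53); (5|53)=-1, (24|53)=+1; sign (−1)^0·-1^0·+1^1 = +1.
(3336647171, -29029 / ℚ) ramifies at {2, 11, 13, 17, 19, 29}: a division algebra.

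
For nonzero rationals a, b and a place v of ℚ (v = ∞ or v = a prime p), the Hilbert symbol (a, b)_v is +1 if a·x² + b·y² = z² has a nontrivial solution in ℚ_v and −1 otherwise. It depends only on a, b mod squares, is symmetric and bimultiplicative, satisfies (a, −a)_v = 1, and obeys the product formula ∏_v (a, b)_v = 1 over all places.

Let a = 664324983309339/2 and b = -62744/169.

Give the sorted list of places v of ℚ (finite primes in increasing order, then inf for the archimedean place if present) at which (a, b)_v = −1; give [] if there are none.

[11, 17, 23, 31]

Mod squares: a ≡ 266662, b ≡ -15686. Check v ∈ {∞, 2, 3, 11, 13, 17, 23, 31}.
v=31: a=31^3·(≡22), b=31^1·(≡6) mod 31; (22|31)=-1, (6|31)=-1; (−1)^{3·1·15}·(-1)^1·(-1)^3 = -1.
v=23: a=23^3·(≡4), b=23^1·(≡4) mod 23; (4|23)=+1, (4|23)=+1; (−1)^{3·1·11}·(+1)^1·(+1)^3 = -1.
v=3: a=3^4·(≡1), b=3^0·(≡1) mod 3; (1|3)=+1, (1|3)=+1; (−1)^{4·0·1}·(+1)^0·(+1)^4 = +1.
v=13: a=13^0·(≡7), b=13^-2·(≡7) mod 13; (7|13)=-1, (7|13)=-1; (−1)^{0·-2·6}·(-1)^-2·(-1)^0 = +1.
v=17: a=17^1·(≡10), b=17^0·(≡14) mod 17; (10|17)=-1, (14|17)=-1; (−1)^{1·0·8}·(-1)^0·(-1)^1 = -1.
v=2: v_2(a)=-1, v_2(b)=3; units ≡ 3, 5 (mod 8); ε·ε+αω+βω = 1·0+-1·1+3·1 ≡ 0  ⇒  (a,b)_2 = +1.
v=∞: 266662 > 0 and -15686 < 0  ⇒  (a,b)_∞ = +1.
v=11: a=11^3·(≡3), b=11^1·(≡4) mod 11; (3|11)=+1, (4|11)=+1; (−1)^{3·1·5}·(+1)^1·(+1)^3 = -1.
Ram(266662, -15686) = {11, 17, 23, 31}; no ℚ_11-point on the conic.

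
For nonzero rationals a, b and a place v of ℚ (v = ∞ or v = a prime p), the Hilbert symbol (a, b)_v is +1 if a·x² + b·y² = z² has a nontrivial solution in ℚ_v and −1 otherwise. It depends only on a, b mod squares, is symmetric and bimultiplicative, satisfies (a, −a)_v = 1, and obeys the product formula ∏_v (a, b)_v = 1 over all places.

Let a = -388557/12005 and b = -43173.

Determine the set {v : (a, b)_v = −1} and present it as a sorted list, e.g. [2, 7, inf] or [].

(a, b) ≡ (-2665, -533) mod (ℚ^×)²; places V = {2, 3, 5, 7, 13, 41, ∞}.
(a,b)_∞: sgn(-2665)=−, sgn(-533)=−, so -1.
(a,b)_41: α=1, u≡11; β=1, v≡13 (mod 41); (11|41)=-1, (13|41)=-1; sign (−1)^0·-1^1·-1^1 = +1.
(a,b)_2: α=0, β=0; u≡7, v≡3 (mod 8); ε(u)ε(v)=1·1, αω(v)=0·1, βω(u)=0·0; sum ≡ 1  ⇒  -1.
(a,b)_5: α=-1, u≡3; β=0, v≡2 (mod 5); (3|5)=-1, (2|5)=-1; sign (−1)^0·-1^0·-1^-1 = -1.
(a,b)_13: α=1, u≡4; β=1, v≡7 (mod 13); (4|13)=+1, (7|13)=-1; sign (−1)^0·+1^1·-1^1 = -1.
(a,b)_3: α=6, u≡2; β=4, v≡1 (mod 3); (2|3)=-1, (1|3)=+1; sign (−1)^0·-1^4·+1^6 = +1.
(a,b)_7: α=-4, u≡4; β=0, v≡3 (mod 7); (4|7)=+1, (3|7)=-1; sign (−1)^0·+1^0·-1^-4 = +1.
Ram(-2665, -533) = {2, 5, 13, ∞}; no ℚ_2-point on the conic.

[2, 5, 13, inf]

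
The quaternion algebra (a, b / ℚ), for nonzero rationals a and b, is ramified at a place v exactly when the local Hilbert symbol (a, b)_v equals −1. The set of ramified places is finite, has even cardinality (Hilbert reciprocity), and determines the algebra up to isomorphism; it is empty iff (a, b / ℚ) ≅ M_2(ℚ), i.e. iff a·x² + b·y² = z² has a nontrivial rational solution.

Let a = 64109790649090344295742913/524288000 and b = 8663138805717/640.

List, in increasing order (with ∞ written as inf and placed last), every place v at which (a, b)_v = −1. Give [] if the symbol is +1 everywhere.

Mod squares: a ≡ 139965, b ≡ 370. Check v ∈ {∞, 2, 3, 5, 7, 11, 31, 37, 43}.
v=11: a=11^6·(≡5), b=11^4·(≡6) mod 11; (5|11)=+1, (6|11)=-1; (−1)^{6·4·5}·(+1)^4·(-1)^6 = +1.
v=3: a=3^13·(≡2), b=3^2·(≡1) mod 3; (2|3)=-1, (1|3)=+1; (−1)^{13·2·1}·(-1)^2·(+1)^13 = +1.
v=31: a=31^3·(≡7), b=31^2·(≡21) mod 31; (7|31)=+1, (21|31)=-1; (−1)^{3·2·15}·(+1)^2·(-1)^3 = -1.
v=5: a=5^-3·(≡2), b=5^-1·(≡4) mod 5; (2|5)=-1, (4|5)=+1; (−1)^{-3·-1·2}·(-1)^-1·(+1)^-3 = -1.
v=7: a=7^1·(≡6), b=7^0·(≡6) mod 7; (6|7)=-1, (6|7)=-1; (−1)^{1·0·3}·(-1)^0·(-1)^1 = -1.
v=∞: 139965 > 0 and 370 > 0  ⇒  (a,b)_∞ = +1.
v=2: v_2(a)=-22, v_2(b)=-7; units ≡ 5, 1 (mod 8); ε·ε+αω+βω = 0·0+-22·0+-7·1 ≡ 1  ⇒  (a,b)_2 = -1.
v=37: a=37^2·(≡6), b=37^1·(≡28) mod 37; (6|37)=-1, (28|37)=+1; (−1)^{2·1·18}·(-1)^1·(+1)^2 = -1.
v=43: a=43^3·(≡30), b=43^2·(≡5) mod 43; (30|43)=-1, (5|43)=-1; (−1)^{3·2·21}·(-1)^2·(-1)^3 = -1.
|Ram(139965, 370)| = 6, even; anisotropic at {2, 5, 7, 31, 37, 43}.

[2, 5, 7, 31, 37, 43]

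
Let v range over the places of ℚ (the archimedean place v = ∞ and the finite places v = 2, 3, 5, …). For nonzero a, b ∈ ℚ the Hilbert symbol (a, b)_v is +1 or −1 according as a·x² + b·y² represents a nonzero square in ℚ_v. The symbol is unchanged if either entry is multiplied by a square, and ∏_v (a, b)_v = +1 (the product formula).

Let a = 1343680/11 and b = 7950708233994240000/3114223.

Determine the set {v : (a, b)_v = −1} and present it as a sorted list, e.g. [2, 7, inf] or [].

(a, b) ≡ (230945, 102102) mod (ℚ^×)²; places V = {2, 3, 5, 7, 11, 13, 17, 19, 23, 29, ∞}.
(a,b)_19: α=1, u≡14; β=2, v≡14 (mod 19); (14|19)=-1, (14|19)=-1; sign (−1)^0·-1^2·-1^1 = -1.
(a,b)_23: α=0, u≡6; β=-2, v≡20 (mod 23); (6|23)=+1, (20|23)=-1; sign (−1)^0·+1^-2·-1^0 = +1.
(a,b)_7: α=0, u≡4; β=-1, v≡5 (mod 7); (4|7)=+1, (5|7)=-1; sign (−1)^0·+1^-1·-1^0 = +1.
(a,b)_∞: sgn(230945)=+, sgn(102102)=+, so +1.
(a,b)_2: α=6, β=29; u≡1, v≡3 (mod 8); ε(u)ε(v)=0·1, αω(v)=6·1, βω(u)=29·0; sum ≡ 0  ⇒  +1.
(a,b)_5: α=1, u≡1; β=4, v≡3 (mod 5); (1|5)=+1, (3|5)=-1; sign (−1)^0·+1^4·-1^1 = -1.
(a,b)_17: α=1, u≡13; β=1, v≡3 (mod 17); (13|17)=+1, (3|17)=-1; sign (−1)^0·+1^1·-1^1 = -1.
(a,b)_13: α=1, u≡8; β=1, v≡5 (mod 13); (8|13)=-1, (5|13)=-1; sign (−1)^0·-1^1·-1^1 = +1.
(a,b)_11: α=-1, u≡8; β=1, v≡5 (mod 11); (8|11)=-1, (5|11)=+1; sign (−1)^1·-1^1·+1^-1 = +1.
(a,b)_3: α=0, u≡2; β=3, v≡2 (mod 3); (2|3)=-1, (2|3)=-1; sign (−1)^0·-1^3·-1^0 = -1.
(a,b)_29: α=0, u≡10; β=-2, v≡5 (mod 29); (10|29)=-1, (5|29)=+1; sign (−1)^0·-1^-2·+1^0 = +1.
Ram(230945, 102102) = {3, 5, 17, 19}; no ℚ_3-point on the conic.

[3, 5, 17, 19]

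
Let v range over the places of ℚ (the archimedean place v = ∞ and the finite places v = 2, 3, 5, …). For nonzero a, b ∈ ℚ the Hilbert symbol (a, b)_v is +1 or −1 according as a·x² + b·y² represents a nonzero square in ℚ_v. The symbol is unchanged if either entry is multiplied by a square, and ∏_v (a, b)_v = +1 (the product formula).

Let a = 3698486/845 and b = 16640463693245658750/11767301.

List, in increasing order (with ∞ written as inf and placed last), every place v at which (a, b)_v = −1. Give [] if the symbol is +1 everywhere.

[17, 31]

(a, b) ≡ (152830, 30566) mod (ℚ^×)²; places V = {2, 3, 5, 7, 11, 13, 17, 29, 31, ∞}.
(a,b)_17: α=1, u≡5; β=7, v≡4 (mod 17); (5|17)=-1, (4|17)=+1; sign (−1)^0·-1^7·+1^1 = -1.
(a,b)_31: α=1, u≡10; β=3, v≡7 (mod 31); (10|31)=+1, (7|31)=+1; sign (−1)^1·+1^3·+1^1 = -1.
(a,b)_11: α=2, u≡7; β=2, v≡7 (mod 11); (7|11)=-1, (7|11)=-1; sign (−1)^0·-1^2·-1^2 = +1.
(a,b)_3: α=0, u≡1; β=2, v≡2 (mod 3); (1|3)=+1, (2|3)=-1; sign (−1)^0·+1^2·-1^0 = +1.
(a,b)_13: α=-2, u≡5; β=-2, v≡3 (mod 13); (5|13)=-1, (3|13)=+1; sign (−1)^0·-1^-2·+1^-2 = +1.
(a,b)_7: α=0, u≡3; β=-4, v≡1 (mod 7); (3|7)=-1, (1|7)=+1; sign (−1)^0·-1^-4·+1^0 = +1.
(a,b)_2: α=1, β=1; u≡7, v≡3 (mod 8); ε(u)ε(v)=1·1, αω(v)=1·1, βω(u)=1·0; sum ≡ 0  ⇒  +1.
(a,b)_5: α=-1, u≡4; β=4, v≡4 (mod 5); (4|5)=+1, (4|5)=+1; sign (−1)^0·+1^4·+1^-1 = +1.
(a,b)_∞: sgn(152830)=+, sgn(30566)=+, so +1.
(a,b)_29: α=1, u≡27; β=-1, v≡26 (mod 29); (27|29)=-1, (26|29)=-1; sign (−1)^0·-1^-1·-1^1 = +1.
|Ram(152830, 30566)| = 2, even; anisotropic at {17, 31}.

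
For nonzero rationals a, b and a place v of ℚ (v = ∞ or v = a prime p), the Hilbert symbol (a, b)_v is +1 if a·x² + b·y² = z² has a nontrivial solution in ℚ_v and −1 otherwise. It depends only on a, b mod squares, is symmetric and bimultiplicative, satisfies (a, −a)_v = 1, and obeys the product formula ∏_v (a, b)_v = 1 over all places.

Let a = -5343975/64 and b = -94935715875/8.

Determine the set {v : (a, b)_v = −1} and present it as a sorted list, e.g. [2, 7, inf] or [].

Mod squares: a ≡ -2639, b ≡ -93763670. Check v ∈ {∞, 2, 3, 5, 7, 11, 13, 17, 19, 29}.
v=7: a=7^1·(≡2), b=7^1·(≡5) mod 7; (2|7)=+1, (5|7)=-1; (−1)^{1·1·3}·(+1)^1·(-1)^1 = +1.
v=2: v_2(a)=-6, v_2(b)=-3; units ≡ 1, 5 (mod 8); ε·ε+αω+βω = 0·0+-6·1+-3·0 ≡ 0  ⇒  (a,b)_2 = +1.
v=11: a=11^0·(≡5), b=11^1·(≡8) mod 11; (5|11)=+1, (8|11)=-1; (−1)^{0·1·5}·(+1)^1·(-1)^0 = +1.
v=19: a=19^0·(≡14), b=19^1·(≡11) mod 19; (14|19)=-1, (11|19)=+1; (−1)^{0·1·9}·(-1)^1·(+1)^0 = -1.
v=17: a=17^0·(≡2), b=17^1·(≡9) mod 17; (2|17)=+1, (9|17)=+1; (−1)^{0·1·8}·(+1)^1·(+1)^0 = +1.
v=∞: -2639 < 0 and -93763670 < 0  ⇒  (a,b)_∞ = -1.
v=29: a=29^1·(≡13), b=29^1·(≡28) mod 29; (13|29)=+1, (28|29)=+1; (−1)^{1·1·14}·(+1)^1·(+1)^1 = +1.
v=13: a=13^1·(≡2), b=13^1·(≡8) mod 13; (2|13)=-1, (8|13)=-1; (−1)^{1·1·6}·(-1)^1·(-1)^1 = +1.
v=5: a=5^2·(≡4), b=5^3·(≡1) mod 5; (4|5)=+1, (1|5)=+1; (−1)^{2·3·2}·(+1)^3·(+1)^2 = +1.
v=3: a=3^4·(≡1), b=3^4·(≡1) mod 3; (1|3)=+1, (1|3)=+1; (−1)^{4·4·1}·(+1)^4·(+1)^4 = +1.
(-2639, -93763670 / ℚ) ramifies at {19, ∞}: a division algebra.

[19, inf]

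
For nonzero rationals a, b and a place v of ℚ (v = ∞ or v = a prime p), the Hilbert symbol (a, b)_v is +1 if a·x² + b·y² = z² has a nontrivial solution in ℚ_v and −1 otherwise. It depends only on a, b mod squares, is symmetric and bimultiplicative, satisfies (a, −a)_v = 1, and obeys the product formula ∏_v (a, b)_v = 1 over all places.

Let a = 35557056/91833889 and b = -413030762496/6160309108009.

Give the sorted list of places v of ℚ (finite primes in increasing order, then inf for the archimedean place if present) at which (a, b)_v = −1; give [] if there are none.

(a, b) ≡ (19, -114) mod (ℚ^×)²; places V = {2, 3, 7, 11, 19, 37, ∞}.
(a,b)_∞: sgn(19)=+, sgn(-114)=−, so +1.
(a,b)_11: α=0, u≡10; β=2, v≡10 (mod 11); (10|11)=-1, (10|11)=-1; sign (−1)^0·-1^2·-1^0 = +1.
(a,b)_7: α=-2, u≡5; β=-4, v≡5 (mod 7); (5|7)=-1, (5|7)=-1; sign (−1)^0·-1^-4·-1^-2 = +1.
(a,b)_2: α=6, β=11; u≡3, v≡7 (mod 8); ε(u)ε(v)=1·1, αω(v)=6·0, βω(u)=11·1; sum ≡ 0  ⇒  +1.
(a,b)_37: α=-4, u≡17; β=-6, v≡9 (mod 37); (17|37)=-1, (9|37)=+1; sign (−1)^0·-1^-6·+1^-4 = +1.
(a,b)_3: α=4, u≡1; β=5, v≡1 (mod 3); (1|3)=+1, (1|3)=+1; sign (−1)^0·+1^5·+1^4 = +1.
(a,b)_19: α=3, u≡17; β=3, v≡3 (mod 19); (17|19)=+1, (3|19)=-1; sign (−1)^1·+1^3·-1^3 = +1.
Ram(a, b) = ∅: the form 19·x² + -114·y² − z² is isotropic over every ℚ_v, so by Hasse–Minkowski it is isotropic over ℚ.

[]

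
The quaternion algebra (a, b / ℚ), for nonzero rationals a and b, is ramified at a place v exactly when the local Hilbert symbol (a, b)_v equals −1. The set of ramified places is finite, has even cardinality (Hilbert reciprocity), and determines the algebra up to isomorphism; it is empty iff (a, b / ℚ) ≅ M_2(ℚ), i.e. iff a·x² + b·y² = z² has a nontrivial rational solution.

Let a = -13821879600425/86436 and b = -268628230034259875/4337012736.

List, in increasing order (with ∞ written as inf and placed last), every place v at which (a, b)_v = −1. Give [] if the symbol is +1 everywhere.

[5, inf]

(a, b) ≡ (-36593, -7955) mod (ℚ^×)²; places V = {2, 3, 5, 7, 13, 23, 37, 43, ∞}.
(a,b)_3: α=-2, u≡1; β=-2, v≡1 (mod 3); (1|3)=+1, (1|3)=+1; sign (−1)^0·+1^-2·+1^-2 = +1.
(a,b)_7: α=-4, u≡6; β=-6, v≡2 (mod 7); (6|7)=-1, (2|7)=+1; sign (−1)^0·-1^-6·+1^-4 = +1.
(a,b)_2: α=-2, β=-12; u≡7, v≡5 (mod 8); ε(u)ε(v)=1·0, αω(v)=-2·1, βω(u)=-12·0; sum ≡ 0  ⇒  +1.
(a,b)_∞: sgn(-36593)=−, sgn(-7955)=−, so -1.
(a,b)_5: α=2, u≡3; β=3, v≡1 (mod 5); (3|5)=-1, (1|5)=+1; sign (−1)^0·-1^3·+1^2 = -1.
(a,b)_43: α=1, u≡23; β=1, v≡39 (mod 43); (23|43)=+1, (39|43)=-1; sign (−1)^1·+1^1·-1^1 = +1.
(a,b)_23: α=3, u≡20; β=4, v≡12 (mod 23); (20|23)=-1, (12|23)=+1; sign (−1)^0·-1^4·+1^3 = +1.
(a,b)_13: α=4, u≡5; β=6, v≡9 (mod 13); (5|13)=-1, (9|13)=+1; sign (−1)^0·-1^6·+1^4 = +1.
(a,b)_37: α=1, u≡28; β=1, v≡33 (mod 37); (28|37)=+1, (33|37)=+1; sign (−1)^0·+1^1·+1^1 = +1.
Ram(-36593, -7955) = {5, ∞}; no ℚ_5-point on the conic.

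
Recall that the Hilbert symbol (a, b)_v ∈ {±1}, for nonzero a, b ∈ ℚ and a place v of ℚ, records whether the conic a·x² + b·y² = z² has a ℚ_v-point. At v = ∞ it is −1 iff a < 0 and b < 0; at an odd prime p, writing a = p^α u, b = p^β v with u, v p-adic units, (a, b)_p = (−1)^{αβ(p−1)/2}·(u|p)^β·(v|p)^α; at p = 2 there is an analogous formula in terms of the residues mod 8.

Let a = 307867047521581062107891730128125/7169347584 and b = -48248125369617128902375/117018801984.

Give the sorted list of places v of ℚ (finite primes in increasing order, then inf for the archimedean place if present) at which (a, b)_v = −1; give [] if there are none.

(a, b) ≡ (1045, -31395) mod (ℚ^×)²; places V = {2, 3, 5, 7, 11, 13, 19, 23, 31, 37, 43, ∞}.
(a,b)_43: α=0, u≡4; β=-2, v≡6 (mod 43); (4|43)=+1, (6|43)=+1; sign (−1)^0·+1^-2·+1^0 = +1.
(a,b)_∞: sgn(1045)=+, sgn(-31395)=−, so +1.
(a,b)_3: α=-6, u≡1; β=-1, v≡2 (mod 3); (1|3)=+1, (2|3)=-1; sign (−1)^0·+1^-1·-1^-6 = +1.
(a,b)_7: α=-4, u≡2; β=-3, v≡2 (mod 7); (2|7)=+1, (2|7)=+1; sign (−1)^0·+1^-3·+1^-4 = +1.
(a,b)_11: α=3, u≡8; β=4, v≡7 (mod 11); (8|11)=-1, (7|11)=-1; sign (−1)^0·-1^4·-1^3 = -1.
(a,b)_13: α=2, u≡5; β=1, v≡3 (mod 13); (5|13)=-1, (3|13)=+1; sign (−1)^0·-1^1·+1^2 = -1.
(a,b)_31: α=0, u≡6; β=-2, v≡9 (mod 31); (6|31)=-1, (9|31)=+1; sign (−1)^0·-1^-2·+1^0 = +1.
(a,b)_37: α=6, u≡10; β=4, v≡6 (mod 37); (10|37)=+1, (6|37)=-1; sign (−1)^0·+1^4·-1^6 = +1.
(a,b)_2: α=-12, β=-6; u≡5, v≡5 (mod 8); ε(u)ε(v)=0·0, αω(v)=-12·1, βω(u)=-6·1; sum ≡ 0  ⇒  +1.
(a,b)_5: α=5, u≡4; β=3, v≡4 (mod 5); (4|5)=+1, (4|5)=+1; sign (−1)^0·+1^3·+1^5 = +1.
(a,b)_19: α=9, u≡5; β=6, v≡3 (mod 19); (5|19)=+1, (3|19)=-1; sign (−1)^0·+1^6·-1^9 = -1.
(a,b)_23: α=2, u≡19; β=1, v≡14 (mod 23); (19|23)=-1, (14|23)=-1; sign (−1)^0·-1^1·-1^2 = -1.
|Ram(1045, -31395)| = 4, even; anisotropic at {11, 13, 19, 23}.

[11, 13, 19, 23]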